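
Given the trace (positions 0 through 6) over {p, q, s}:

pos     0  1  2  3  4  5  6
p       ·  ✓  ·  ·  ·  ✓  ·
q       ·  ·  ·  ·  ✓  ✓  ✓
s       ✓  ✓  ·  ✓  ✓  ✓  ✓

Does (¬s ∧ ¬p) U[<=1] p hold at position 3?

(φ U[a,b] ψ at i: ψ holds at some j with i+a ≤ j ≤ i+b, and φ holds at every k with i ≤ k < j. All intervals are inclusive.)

Need some j in [3,4] with p, and (¬s ∧ ¬p) at every k in [3,j-1].
  j=3: p false.
  j=4: p false.
No j in the window works → until fails.

False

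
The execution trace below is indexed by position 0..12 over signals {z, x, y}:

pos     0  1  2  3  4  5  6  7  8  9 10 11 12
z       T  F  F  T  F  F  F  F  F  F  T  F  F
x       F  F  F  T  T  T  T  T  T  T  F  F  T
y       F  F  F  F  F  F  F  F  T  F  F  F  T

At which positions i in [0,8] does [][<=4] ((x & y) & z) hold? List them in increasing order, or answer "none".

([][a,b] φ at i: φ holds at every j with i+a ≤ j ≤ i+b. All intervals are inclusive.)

none

Evaluate at each i in [0,8]:
  i=0: ✗ (fails at j=0)
  i=1: ✗ (fails at j=1)
  i=2: ✗ (fails at j=2)
  i=3: ✗ (fails at j=3)
  i=4: ✗ (fails at j=4)
  i=5: ✗ (fails at j=5)
  i=6: ✗ (fails at j=6)
  i=7: ✗ (fails at j=7)
  i=8: ✗ (fails at j=8)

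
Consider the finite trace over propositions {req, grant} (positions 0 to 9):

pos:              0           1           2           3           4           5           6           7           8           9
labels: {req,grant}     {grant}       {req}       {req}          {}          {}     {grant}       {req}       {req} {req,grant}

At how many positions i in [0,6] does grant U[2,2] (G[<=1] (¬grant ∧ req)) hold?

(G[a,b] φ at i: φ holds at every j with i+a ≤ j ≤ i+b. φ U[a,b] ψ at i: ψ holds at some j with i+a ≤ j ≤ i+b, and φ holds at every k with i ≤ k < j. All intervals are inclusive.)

Evaluate at each i in [0,6]:
  i=0: ✓ (rhs at j=2; lhs holds on [0,1])
  i=1: ✗ (no rhs in [3,3])
  i=2: ✗ (no rhs in [4,4])
  i=3: ✗ (no rhs in [5,5])
  i=4: ✗ (no rhs in [6,6])
  i=5: ✗ (lhs fails at k=5 before rhs at j=7)
  i=6: ✗ (no rhs in [8,8])
Positions where it holds: {0} → 1.

1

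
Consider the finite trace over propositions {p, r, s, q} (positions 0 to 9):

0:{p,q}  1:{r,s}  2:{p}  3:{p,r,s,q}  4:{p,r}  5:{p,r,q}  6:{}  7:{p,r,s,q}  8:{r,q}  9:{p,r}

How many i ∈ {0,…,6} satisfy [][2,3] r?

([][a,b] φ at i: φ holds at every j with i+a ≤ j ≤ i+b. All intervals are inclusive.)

Evaluate at each i in [0,6]:
  i=0: ✗ (fails at j=2)
  i=1: ✓ (all of [3,4])
  i=2: ✓ (all of [4,5])
  i=3: ✗ (fails at j=6)
  i=4: ✗ (fails at j=6)
  i=5: ✓ (all of [7,8])
  i=6: ✓ (all of [8,9])
Positions where it holds: {1, 2, 5, 6} → 4.

4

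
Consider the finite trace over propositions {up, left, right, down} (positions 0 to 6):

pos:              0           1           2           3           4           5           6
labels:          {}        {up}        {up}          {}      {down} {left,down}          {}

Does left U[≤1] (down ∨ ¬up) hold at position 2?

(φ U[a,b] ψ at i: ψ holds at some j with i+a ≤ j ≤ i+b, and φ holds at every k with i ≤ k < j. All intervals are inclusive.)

No

Need some j in [2,3] with (down ∨ ¬up), and left at every k in [2,j-1].
  j=2: (down ∨ ¬up) false.
  j=3: (down ∨ ¬up) holds, but left fails at k=2 → not this j.
No j in the window works → until fails.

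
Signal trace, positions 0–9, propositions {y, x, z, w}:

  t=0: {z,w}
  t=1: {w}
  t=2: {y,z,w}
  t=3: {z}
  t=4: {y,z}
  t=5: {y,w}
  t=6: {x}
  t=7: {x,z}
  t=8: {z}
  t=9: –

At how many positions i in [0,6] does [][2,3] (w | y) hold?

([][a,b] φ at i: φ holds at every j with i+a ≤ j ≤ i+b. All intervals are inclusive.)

1

Evaluate at each i in [0,6]:
  i=0: ✗ (fails at j=3)
  i=1: ✗ (fails at j=3)
  i=2: ✓ (all of [4,5])
  i=3: ✗ (fails at j=6)
  i=4: ✗ (fails at j=6)
  i=5: ✗ (fails at j=7)
  i=6: ✗ (fails at j=8)
Positions where it holds: {2} → 1.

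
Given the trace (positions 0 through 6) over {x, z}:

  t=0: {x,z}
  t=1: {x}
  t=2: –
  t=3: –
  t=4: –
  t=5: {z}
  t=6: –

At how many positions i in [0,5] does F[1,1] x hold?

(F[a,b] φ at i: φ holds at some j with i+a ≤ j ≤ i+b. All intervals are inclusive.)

1

Evaluate at each i in [0,5]:
  i=0: ✓ (witness j=1)
  i=1: ✗ (none in [2,2])
  i=2: ✗ (none in [3,3])
  i=3: ✗ (none in [4,4])
  i=4: ✗ (none in [5,5])
  i=5: ✗ (none in [6,6])
Positions where it holds: {0} → 1.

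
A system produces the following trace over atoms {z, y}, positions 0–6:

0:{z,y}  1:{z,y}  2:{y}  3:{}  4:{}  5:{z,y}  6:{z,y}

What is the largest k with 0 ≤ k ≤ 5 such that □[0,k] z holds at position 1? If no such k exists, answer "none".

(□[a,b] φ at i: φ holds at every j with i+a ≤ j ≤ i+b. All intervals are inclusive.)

0

z must hold from j=1 onward; find where it first fails.
  j=1: holds
  j=2: fails
Holds on [1,1], so largest k = 0.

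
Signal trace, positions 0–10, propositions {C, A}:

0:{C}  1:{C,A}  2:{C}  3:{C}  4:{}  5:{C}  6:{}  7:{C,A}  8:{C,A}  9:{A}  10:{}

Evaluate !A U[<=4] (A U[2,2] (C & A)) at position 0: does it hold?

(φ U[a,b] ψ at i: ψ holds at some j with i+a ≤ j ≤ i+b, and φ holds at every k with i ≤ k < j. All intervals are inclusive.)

Need some j in [0,4] with (A U[2,2] (C & A)), and !A at every k in [0,j-1].
  j=0: (A U[2,2] (C & A)) — fails.
  j=1: (A U[2,2] (C & A)) — fails.
  j=2: (A U[2,2] (C & A)) — fails.
  j=3: (A U[2,2] (C & A)) — fails.
  j=4: (A U[2,2] (C & A)) — fails.
No j in the window works → until fails.

False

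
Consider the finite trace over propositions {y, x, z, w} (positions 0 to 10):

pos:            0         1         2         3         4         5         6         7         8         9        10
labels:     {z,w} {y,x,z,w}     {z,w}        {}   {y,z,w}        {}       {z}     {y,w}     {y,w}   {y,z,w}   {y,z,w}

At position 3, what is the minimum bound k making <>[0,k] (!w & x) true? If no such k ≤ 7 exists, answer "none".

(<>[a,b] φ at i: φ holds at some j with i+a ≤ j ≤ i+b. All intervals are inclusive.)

Scan j = 3,4,… for (!w & x):
  j=3: fails
  j=4: fails
  j=5: fails
  j=6: fails
  j=7: fails
  j=8: fails
  j=9: fails
  j=10: fails
No j in [3,10] satisfies it → none.

none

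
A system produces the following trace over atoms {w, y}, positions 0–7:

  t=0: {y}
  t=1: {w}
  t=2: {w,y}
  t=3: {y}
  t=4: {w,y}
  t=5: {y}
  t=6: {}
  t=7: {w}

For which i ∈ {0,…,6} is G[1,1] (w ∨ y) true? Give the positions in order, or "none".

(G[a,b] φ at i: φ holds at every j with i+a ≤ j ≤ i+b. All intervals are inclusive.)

Evaluate at each i in [0,6]:
  i=0: ✓ (all of [1,1])
  i=1: ✓ (all of [2,2])
  i=2: ✓ (all of [3,3])
  i=3: ✓ (all of [4,4])
  i=4: ✓ (all of [5,5])
  i=5: ✗ (fails at j=6)
  i=6: ✓ (all of [7,7])

0, 1, 2, 3, 4, 6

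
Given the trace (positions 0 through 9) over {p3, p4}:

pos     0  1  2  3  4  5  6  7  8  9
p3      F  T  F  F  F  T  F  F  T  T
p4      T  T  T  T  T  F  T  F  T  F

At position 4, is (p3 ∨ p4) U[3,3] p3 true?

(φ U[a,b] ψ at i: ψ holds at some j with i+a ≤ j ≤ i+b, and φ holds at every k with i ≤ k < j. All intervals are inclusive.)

False

Need some j in [7,7] with p3, and (p3 ∨ p4) at every k in [4,j-1].
  j=7: p3 false.
No j in the window works → until fails.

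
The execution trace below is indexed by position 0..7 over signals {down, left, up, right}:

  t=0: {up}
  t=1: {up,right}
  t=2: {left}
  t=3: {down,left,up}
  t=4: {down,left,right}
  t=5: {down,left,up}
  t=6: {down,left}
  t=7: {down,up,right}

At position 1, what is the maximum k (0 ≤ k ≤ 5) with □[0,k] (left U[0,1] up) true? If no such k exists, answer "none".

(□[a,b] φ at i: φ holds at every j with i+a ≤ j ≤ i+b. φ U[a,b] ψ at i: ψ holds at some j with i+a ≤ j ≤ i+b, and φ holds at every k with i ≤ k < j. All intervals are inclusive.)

(left U[0,1] up) must hold from j=1 onward; find where it first fails.
  j=1: holds
  j=2: holds
  j=3: holds
  j=4: holds
  j=5: holds
  j=6: holds
Holds through j=6; largest k = 5.

5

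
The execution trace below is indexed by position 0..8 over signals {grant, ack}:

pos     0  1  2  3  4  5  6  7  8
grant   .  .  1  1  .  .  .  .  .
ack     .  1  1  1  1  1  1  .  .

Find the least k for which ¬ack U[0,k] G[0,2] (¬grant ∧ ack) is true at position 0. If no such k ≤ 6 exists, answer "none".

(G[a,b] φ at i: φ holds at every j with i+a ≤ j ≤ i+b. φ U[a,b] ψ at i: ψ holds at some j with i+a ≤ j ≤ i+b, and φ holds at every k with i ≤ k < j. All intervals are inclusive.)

none

Need earliest j ≥ 0 with G[0,2] (¬grant ∧ ack), and ¬ack at every k in [0,j-1].
  j=0: rhs fails.
  j=1: rhs fails.
  j=2: rhs fails.
  j=3: rhs fails.
  j=4: rhs holds but lhs fails at k=1.
  j=5: rhs fails.
  j=6: rhs fails.
No witness within the range → none.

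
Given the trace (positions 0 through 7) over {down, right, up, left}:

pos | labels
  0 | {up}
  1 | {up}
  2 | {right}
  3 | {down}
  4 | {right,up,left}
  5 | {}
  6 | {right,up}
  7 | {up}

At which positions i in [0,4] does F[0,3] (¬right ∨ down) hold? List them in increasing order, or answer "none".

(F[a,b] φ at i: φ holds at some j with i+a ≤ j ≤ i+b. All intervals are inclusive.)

0, 1, 2, 3, 4

Evaluate at each i in [0,4]:
  i=0: ✓ (witness j=0)
  i=1: ✓ (witness j=1)
  i=2: ✓ (witness j=3)
  i=3: ✓ (witness j=3)
  i=4: ✓ (witness j=5)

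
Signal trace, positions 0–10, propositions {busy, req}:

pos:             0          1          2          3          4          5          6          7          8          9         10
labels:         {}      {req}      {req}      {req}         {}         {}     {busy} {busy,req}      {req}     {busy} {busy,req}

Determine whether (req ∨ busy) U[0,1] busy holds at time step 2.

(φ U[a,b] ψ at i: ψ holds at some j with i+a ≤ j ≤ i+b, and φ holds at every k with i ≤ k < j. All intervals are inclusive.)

False

Need some j in [2,3] with busy, and (req ∨ busy) at every k in [2,j-1].
  j=2: busy false.
  j=3: busy false.
No j in the window works → until fails.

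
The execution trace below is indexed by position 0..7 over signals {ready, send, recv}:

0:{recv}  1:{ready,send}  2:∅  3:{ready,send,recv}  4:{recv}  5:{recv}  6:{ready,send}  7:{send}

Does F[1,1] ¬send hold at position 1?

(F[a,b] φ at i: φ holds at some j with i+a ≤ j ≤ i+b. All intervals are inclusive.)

Yes

Check ¬send at each j in [2,2]:
  j=2: true
Found at j=2 → formula holds.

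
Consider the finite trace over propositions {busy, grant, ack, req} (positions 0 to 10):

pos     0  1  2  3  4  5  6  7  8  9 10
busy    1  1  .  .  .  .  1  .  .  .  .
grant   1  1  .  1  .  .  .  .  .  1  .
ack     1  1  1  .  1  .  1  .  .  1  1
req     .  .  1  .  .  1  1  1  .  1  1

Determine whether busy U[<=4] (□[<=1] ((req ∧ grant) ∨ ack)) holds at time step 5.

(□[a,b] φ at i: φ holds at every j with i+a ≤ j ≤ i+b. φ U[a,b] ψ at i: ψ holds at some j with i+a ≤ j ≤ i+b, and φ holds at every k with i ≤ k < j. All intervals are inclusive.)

No

Need some j in [5,9] with □[<=1] ((req ∧ grant) ∨ ack), and busy at every k in [5,j-1].
  j=5: □[<=1] ((req ∧ grant) ∨ ack) — fails at 5.
  j=6: □[<=1] ((req ∧ grant) ∨ ack) — fails at 7.
  j=7: □[<=1] ((req ∧ grant) ∨ ack) — fails at 7.
  j=8: □[<=1] ((req ∧ grant) ∨ ack) — fails at 8.
  j=9: □[<=1] ((req ∧ grant) ∨ ack) holds, but busy fails at k=5 → not this j.
No j in the window works → until fails.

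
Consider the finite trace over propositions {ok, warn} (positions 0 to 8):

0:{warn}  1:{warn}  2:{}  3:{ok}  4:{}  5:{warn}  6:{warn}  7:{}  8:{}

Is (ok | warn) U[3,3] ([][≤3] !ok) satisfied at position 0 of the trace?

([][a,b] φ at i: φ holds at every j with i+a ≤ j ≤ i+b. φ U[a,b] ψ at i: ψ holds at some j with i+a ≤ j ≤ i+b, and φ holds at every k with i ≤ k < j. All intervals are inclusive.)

Does not hold

Need some j in [3,3] with [][≤3] !ok, and (ok | warn) at every k in [0,j-1].
  j=3: [][≤3] !ok — fails at 3.
No j in the window works → until fails.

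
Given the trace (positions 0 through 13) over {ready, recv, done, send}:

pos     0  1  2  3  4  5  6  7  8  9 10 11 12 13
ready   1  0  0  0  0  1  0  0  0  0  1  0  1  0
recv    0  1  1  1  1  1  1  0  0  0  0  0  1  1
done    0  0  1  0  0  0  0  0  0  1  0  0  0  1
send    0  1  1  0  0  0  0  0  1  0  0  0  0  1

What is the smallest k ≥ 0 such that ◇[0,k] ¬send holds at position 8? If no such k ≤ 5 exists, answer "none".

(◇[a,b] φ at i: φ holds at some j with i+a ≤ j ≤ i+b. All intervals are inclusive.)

1

Scan j = 8,9,… for ¬send:
  j=8: fails
  j=9: holds
First hit at j=9, so smallest k = 9-8 = 1.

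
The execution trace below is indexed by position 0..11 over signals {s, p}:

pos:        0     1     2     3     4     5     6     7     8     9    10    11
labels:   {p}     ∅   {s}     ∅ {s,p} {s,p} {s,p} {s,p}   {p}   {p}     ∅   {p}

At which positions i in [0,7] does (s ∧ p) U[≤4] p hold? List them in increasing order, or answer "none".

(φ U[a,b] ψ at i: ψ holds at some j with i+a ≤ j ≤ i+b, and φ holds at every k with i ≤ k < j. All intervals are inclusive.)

Evaluate at each i in [0,7]:
  i=0: ✓ (rhs at j=0)
  i=1: ✗ (lhs fails at k=1 before rhs at j=4)
  i=2: ✗ (lhs fails at k=2 before rhs at j=4)
  i=3: ✗ (lhs fails at k=3 before rhs at j=4)
  i=4: ✓ (rhs at j=4)
  i=5: ✓ (rhs at j=5)
  i=6: ✓ (rhs at j=6)
  i=7: ✓ (rhs at j=7)

0, 4, 5, 6, 7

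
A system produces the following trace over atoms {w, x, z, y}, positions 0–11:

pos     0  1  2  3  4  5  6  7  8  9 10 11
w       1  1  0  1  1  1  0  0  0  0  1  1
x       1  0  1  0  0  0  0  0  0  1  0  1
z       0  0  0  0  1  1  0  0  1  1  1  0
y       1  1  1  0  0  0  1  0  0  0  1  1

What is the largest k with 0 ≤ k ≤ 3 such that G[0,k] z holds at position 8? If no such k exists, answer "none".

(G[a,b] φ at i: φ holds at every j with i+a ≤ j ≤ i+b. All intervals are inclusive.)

z must hold from j=8 onward; find where it first fails.
  j=8: holds
  j=9: holds
  j=10: holds
  j=11: fails
Holds on [8,10], so largest k = 2.

2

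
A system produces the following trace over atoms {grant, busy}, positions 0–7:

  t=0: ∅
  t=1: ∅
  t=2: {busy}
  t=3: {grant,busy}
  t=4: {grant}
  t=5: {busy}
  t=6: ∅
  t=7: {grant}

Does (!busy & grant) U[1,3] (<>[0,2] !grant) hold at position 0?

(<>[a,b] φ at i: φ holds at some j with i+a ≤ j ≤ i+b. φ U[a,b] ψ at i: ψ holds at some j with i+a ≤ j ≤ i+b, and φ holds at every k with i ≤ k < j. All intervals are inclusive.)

Need some j in [1,3] with <>[0,2] !grant, and (!busy & grant) at every k in [0,j-1].
  j=1: <>[0,2] !grant holds, but (!busy & grant) fails at k=0 → not this j.
  j=2: <>[0,2] !grant holds, but (!busy & grant) fails at k=0 → not this j.
  j=3: <>[0,2] !grant holds, but (!busy & grant) fails at k=0 → not this j.
No j in the window works → until fails.

False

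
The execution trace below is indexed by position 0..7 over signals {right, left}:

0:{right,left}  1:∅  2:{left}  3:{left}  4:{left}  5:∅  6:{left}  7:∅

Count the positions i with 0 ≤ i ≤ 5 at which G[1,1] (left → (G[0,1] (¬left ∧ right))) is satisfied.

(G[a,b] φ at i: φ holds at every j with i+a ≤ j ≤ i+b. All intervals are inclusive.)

Evaluate at each i in [0,5]:
  i=0: ✓ (all of [1,1])
  i=1: ✗ (fails at j=2)
  i=2: ✗ (fails at j=3)
  i=3: ✗ (fails at j=4)
  i=4: ✓ (all of [5,5])
  i=5: ✗ (fails at j=6)
Positions where it holds: {0, 4} → 2.

2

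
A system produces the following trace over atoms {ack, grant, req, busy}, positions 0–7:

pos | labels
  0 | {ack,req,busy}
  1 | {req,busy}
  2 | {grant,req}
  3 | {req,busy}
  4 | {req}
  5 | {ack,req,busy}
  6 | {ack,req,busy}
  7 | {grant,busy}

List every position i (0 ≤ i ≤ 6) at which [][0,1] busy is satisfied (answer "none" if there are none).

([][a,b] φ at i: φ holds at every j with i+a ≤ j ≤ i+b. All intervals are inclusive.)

Evaluate at each i in [0,6]:
  i=0: ✓ (all of [0,1])
  i=1: ✗ (fails at j=2)
  i=2: ✗ (fails at j=2)
  i=3: ✗ (fails at j=4)
  i=4: ✗ (fails at j=4)
  i=5: ✓ (all of [5,6])
  i=6: ✓ (all of [6,7])

0, 5, 6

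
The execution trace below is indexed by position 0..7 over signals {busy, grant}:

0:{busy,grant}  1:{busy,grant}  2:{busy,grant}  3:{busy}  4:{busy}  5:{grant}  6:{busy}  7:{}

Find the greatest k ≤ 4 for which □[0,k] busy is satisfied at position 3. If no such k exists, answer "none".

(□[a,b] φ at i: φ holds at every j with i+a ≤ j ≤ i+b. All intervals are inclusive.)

busy must hold from j=3 onward; find where it first fails.
  j=3: holds
  j=4: holds
  j=5: fails
Holds on [3,4], so largest k = 1.

1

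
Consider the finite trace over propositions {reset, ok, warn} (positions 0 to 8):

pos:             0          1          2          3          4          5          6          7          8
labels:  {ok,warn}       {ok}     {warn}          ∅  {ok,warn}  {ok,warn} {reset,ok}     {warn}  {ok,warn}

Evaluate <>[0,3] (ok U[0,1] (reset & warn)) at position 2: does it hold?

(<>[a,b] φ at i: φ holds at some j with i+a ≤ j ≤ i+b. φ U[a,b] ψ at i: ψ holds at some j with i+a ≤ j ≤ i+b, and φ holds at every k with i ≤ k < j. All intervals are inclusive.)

No

Check (ok U[0,1] (reset & warn)) at each j in [2,5]:
  j=2: fails
  j=3: fails
  j=4: fails
  j=5: fails
No position in the window satisfies it → formula fails.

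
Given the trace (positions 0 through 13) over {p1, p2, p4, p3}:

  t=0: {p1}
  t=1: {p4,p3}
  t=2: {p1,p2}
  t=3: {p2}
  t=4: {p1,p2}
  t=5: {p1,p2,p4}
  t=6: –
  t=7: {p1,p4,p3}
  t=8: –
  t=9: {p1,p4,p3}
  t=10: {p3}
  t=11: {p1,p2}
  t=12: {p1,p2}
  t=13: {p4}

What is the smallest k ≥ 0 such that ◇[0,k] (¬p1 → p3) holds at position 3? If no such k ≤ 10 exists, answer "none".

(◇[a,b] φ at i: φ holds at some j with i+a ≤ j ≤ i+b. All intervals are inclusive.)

Scan j = 3,4,… for (¬p1 → p3):
  j=3: fails
  j=4: holds
First hit at j=4, so smallest k = 4-3 = 1.

1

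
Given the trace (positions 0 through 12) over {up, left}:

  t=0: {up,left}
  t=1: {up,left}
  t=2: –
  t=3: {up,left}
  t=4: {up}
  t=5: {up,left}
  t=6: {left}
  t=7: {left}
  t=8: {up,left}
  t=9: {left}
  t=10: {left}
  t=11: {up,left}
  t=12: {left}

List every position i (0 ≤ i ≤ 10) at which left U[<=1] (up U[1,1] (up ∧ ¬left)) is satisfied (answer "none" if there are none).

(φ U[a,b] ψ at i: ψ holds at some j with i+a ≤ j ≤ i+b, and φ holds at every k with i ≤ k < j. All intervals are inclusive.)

Evaluate at each i in [0,10]:
  i=0: ✗ (no rhs in [0,1])
  i=1: ✗ (no rhs in [1,2])
  i=2: ✗ (lhs fails at k=2 before rhs at j=3)
  i=3: ✓ (rhs at j=3)
  i=4: ✗ (no rhs in [4,5])
  i=5: ✗ (no rhs in [5,6])
  i=6: ✗ (no rhs in [6,7])
  i=7: ✗ (no rhs in [7,8])
  i=8: ✗ (no rhs in [8,9])
  i=9: ✗ (no rhs in [9,10])
  i=10: ✗ (no rhs in [10,11])

3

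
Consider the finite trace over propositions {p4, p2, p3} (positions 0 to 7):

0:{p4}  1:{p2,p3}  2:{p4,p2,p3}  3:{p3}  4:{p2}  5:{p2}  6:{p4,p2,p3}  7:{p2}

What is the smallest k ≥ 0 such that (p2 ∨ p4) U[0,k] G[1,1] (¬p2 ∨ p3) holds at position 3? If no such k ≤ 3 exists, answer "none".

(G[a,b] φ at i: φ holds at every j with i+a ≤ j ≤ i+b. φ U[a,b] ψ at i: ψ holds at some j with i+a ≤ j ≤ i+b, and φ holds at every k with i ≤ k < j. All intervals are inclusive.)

none

Need earliest j ≥ 3 with G[1,1] (¬p2 ∨ p3), and (p2 ∨ p4) at every k in [3,j-1].
  j=3: rhs fails.
  j=4: rhs fails.
  j=5: rhs holds but lhs fails at k=3.
  j=6: rhs fails.
No witness within the range → none.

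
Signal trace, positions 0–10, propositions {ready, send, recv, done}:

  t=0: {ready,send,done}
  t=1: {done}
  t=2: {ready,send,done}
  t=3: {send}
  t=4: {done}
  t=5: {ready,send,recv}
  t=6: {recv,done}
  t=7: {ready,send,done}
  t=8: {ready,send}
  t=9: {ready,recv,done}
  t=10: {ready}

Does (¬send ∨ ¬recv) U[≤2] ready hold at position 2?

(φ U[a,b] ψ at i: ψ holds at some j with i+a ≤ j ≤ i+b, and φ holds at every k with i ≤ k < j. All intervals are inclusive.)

Yes

Need some j in [2,4] with ready, and (¬send ∨ ¬recv) at every k in [2,j-1].
  j=2: ready holds; no prefix to check → satisfied.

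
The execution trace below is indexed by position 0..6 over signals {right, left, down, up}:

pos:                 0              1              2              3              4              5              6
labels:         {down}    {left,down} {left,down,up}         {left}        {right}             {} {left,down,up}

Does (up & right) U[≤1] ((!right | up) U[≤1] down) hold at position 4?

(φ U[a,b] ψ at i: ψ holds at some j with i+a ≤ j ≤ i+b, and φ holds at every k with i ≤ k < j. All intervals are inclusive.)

Need some j in [4,5] with ((!right | up) U[≤1] down), and (up & right) at every k in [4,j-1].
  j=4: ((!right | up) U[≤1] down) — fails.
  j=5: ((!right | up) U[≤1] down) holds, but (up & right) fails at k=4 → not this j.
No j in the window works → until fails.

No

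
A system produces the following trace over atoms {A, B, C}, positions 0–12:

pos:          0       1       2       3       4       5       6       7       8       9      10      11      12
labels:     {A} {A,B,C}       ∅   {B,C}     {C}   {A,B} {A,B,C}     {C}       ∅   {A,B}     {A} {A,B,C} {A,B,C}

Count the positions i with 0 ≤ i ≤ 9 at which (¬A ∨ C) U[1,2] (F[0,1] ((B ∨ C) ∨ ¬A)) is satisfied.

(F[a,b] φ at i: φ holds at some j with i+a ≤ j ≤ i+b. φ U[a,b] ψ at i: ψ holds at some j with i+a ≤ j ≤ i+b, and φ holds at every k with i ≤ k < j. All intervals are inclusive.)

Evaluate at each i in [0,9]:
  i=0: ✗ (lhs fails at k=0 before rhs at j=1)
  i=1: ✓ (rhs at j=2; lhs holds on [1,1])
  i=2: ✓ (rhs at j=3; lhs holds on [2,2])
  i=3: ✓ (rhs at j=4; lhs holds on [3,3])
  i=4: ✓ (rhs at j=5; lhs holds on [4,4])
  i=5: ✗ (lhs fails at k=5 before rhs at j=6)
  i=6: ✓ (rhs at j=7; lhs holds on [6,6])
  i=7: ✓ (rhs at j=8; lhs holds on [7,7])
  i=8: ✓ (rhs at j=9; lhs holds on [8,8])
  i=9: ✗ (lhs fails at k=9 before rhs at j=10)
Positions where it holds: {1, 2, 3, 4, 6, 7, 8} → 7.

7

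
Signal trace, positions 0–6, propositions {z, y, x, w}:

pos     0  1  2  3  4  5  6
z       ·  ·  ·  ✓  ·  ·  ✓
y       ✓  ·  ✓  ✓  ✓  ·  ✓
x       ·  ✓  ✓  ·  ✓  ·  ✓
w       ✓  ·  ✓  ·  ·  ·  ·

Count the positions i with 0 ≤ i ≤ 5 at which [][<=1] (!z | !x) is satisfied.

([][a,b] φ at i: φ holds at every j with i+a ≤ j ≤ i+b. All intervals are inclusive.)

5

Evaluate at each i in [0,5]:
  i=0: ✓ (all of [0,1])
  i=1: ✓ (all of [1,2])
  i=2: ✓ (all of [2,3])
  i=3: ✓ (all of [3,4])
  i=4: ✓ (all of [4,5])
  i=5: ✗ (fails at j=6)
Positions where it holds: {0, 1, 2, 3, 4} → 5.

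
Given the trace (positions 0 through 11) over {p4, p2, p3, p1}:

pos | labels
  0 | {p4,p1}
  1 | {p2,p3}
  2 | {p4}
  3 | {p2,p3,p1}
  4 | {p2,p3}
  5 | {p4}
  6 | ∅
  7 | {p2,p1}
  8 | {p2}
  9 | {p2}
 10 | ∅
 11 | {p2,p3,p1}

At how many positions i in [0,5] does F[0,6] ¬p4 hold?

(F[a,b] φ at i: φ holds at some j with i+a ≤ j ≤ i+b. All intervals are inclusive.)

Evaluate at each i in [0,5]:
  i=0: ✓ (witness j=1)
  i=1: ✓ (witness j=1)
  i=2: ✓ (witness j=3)
  i=3: ✓ (witness j=3)
  i=4: ✓ (witness j=4)
  i=5: ✓ (witness j=6)
Positions where it holds: {0, 1, 2, 3, 4, 5} → 6.

6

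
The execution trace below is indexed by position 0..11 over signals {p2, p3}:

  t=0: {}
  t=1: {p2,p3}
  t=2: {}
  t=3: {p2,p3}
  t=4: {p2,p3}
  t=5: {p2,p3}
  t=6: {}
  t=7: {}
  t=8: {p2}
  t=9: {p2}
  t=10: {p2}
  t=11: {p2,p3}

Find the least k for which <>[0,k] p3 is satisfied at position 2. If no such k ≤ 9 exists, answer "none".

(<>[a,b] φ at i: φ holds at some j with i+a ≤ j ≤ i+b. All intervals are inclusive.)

1

Scan j = 2,3,… for p3:
  j=2: fails
  j=3: holds
First hit at j=3, so smallest k = 3-2 = 1.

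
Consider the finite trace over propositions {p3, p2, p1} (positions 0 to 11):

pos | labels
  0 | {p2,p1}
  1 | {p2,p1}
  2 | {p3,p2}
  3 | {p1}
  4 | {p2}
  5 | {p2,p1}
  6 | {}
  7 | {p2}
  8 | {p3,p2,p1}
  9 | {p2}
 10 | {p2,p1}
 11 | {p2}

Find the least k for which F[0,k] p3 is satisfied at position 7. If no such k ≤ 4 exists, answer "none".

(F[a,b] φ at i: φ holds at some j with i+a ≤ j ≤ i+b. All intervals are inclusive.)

1

Scan j = 7,8,… for p3:
  j=7: fails
  j=8: holds
First hit at j=8, so smallest k = 8-7 = 1.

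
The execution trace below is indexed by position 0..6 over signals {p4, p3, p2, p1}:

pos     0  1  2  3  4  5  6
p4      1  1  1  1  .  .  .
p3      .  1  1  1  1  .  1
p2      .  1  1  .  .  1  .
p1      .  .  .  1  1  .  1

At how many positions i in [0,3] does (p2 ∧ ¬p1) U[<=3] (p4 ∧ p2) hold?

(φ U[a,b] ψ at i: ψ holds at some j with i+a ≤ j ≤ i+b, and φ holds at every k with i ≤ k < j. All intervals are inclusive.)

Evaluate at each i in [0,3]:
  i=0: ✗ (lhs fails at k=0 before rhs at j=1)
  i=1: ✓ (rhs at j=1)
  i=2: ✓ (rhs at j=2)
  i=3: ✗ (no rhs in [3,6])
Positions where it holds: {1, 2} → 2.

2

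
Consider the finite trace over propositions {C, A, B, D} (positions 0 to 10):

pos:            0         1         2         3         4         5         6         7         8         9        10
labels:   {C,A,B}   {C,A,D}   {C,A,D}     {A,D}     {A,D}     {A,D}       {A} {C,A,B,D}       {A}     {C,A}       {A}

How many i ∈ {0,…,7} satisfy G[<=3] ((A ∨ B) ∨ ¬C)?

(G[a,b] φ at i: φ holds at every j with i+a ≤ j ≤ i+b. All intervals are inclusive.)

Evaluate at each i in [0,7]:
  i=0: ✓ (all of [0,3])
  i=1: ✓ (all of [1,4])
  i=2: ✓ (all of [2,5])
  i=3: ✓ (all of [3,6])
  i=4: ✓ (all of [4,7])
  i=5: ✓ (all of [5,8])
  i=6: ✓ (all of [6,9])
  i=7: ✓ (all of [7,10])
Positions where it holds: {0, 1, 2, 3, 4, 5, 6, 7} → 8.

8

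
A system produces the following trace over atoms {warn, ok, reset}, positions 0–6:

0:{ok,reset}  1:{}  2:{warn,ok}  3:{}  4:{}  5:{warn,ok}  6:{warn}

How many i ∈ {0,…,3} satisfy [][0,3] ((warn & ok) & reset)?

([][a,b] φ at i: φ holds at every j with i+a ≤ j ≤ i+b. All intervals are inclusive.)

Evaluate at each i in [0,3]:
  i=0: ✗ (fails at j=0)
  i=1: ✗ (fails at j=1)
  i=2: ✗ (fails at j=2)
  i=3: ✗ (fails at j=3)
Positions where it holds: {} → 0.

0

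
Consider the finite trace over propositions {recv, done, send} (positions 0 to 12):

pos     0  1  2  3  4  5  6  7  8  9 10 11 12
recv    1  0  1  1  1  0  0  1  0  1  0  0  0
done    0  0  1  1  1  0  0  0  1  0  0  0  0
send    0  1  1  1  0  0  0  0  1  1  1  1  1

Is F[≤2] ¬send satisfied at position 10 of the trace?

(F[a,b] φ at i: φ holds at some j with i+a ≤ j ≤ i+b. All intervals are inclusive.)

Check ¬send at each j in [10,12]:
  j=10: false
  j=11: false
  j=12: false
No position in the window satisfies it → formula fails.

False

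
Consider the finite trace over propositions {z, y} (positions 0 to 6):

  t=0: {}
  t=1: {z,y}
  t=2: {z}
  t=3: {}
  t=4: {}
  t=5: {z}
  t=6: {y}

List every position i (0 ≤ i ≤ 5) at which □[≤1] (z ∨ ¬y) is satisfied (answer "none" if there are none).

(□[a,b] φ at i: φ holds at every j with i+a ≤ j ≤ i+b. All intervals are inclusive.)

0, 1, 2, 3, 4

Evaluate at each i in [0,5]:
  i=0: ✓ (all of [0,1])
  i=1: ✓ (all of [1,2])
  i=2: ✓ (all of [2,3])
  i=3: ✓ (all of [3,4])
  i=4: ✓ (all of [4,5])
  i=5: ✗ (fails at j=6)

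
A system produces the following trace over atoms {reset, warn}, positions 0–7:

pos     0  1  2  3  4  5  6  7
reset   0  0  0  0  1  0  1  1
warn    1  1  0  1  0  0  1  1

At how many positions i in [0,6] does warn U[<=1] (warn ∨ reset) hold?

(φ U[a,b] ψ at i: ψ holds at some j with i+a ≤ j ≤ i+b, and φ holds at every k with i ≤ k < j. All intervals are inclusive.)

5

Evaluate at each i in [0,6]:
  i=0: ✓ (rhs at j=0)
  i=1: ✓ (rhs at j=1)
  i=2: ✗ (lhs fails at k=2 before rhs at j=3)
  i=3: ✓ (rhs at j=3)
  i=4: ✓ (rhs at j=4)
  i=5: ✗ (lhs fails at k=5 before rhs at j=6)
  i=6: ✓ (rhs at j=6)
Positions where it holds: {0, 1, 3, 4, 6} → 5.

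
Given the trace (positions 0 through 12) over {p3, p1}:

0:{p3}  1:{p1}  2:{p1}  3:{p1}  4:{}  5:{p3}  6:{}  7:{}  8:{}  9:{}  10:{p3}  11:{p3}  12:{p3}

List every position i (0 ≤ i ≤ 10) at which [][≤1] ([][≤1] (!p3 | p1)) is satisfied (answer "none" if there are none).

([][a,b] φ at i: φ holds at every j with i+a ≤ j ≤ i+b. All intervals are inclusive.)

1, 2, 6, 7

Evaluate at each i in [0,10]:
  i=0: ✗ (fails at j=0)
  i=1: ✓ (all of [1,2])
  i=2: ✓ (all of [2,3])
  i=3: ✗ (fails at j=4)
  i=4: ✗ (fails at j=4)
  i=5: ✗ (fails at j=5)
  i=6: ✓ (all of [6,7])
  i=7: ✓ (all of [7,8])
  i=8: ✗ (fails at j=9)
  i=9: ✗ (fails at j=9)
  i=10: ✗ (fails at j=10)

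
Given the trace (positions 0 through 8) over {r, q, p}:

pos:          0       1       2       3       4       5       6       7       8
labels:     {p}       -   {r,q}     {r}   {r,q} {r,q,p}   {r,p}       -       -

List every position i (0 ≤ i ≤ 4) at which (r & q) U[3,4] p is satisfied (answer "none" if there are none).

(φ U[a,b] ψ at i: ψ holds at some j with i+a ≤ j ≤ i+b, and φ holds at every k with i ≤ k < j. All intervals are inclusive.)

none

Evaluate at each i in [0,4]:
  i=0: ✗ (no rhs in [3,4])
  i=1: ✗ (lhs fails at k=1 before rhs at j=5)
  i=2: ✗ (lhs fails at k=3 before rhs at j=5)
  i=3: ✗ (lhs fails at k=3 before rhs at j=6)
  i=4: ✗ (no rhs in [7,8])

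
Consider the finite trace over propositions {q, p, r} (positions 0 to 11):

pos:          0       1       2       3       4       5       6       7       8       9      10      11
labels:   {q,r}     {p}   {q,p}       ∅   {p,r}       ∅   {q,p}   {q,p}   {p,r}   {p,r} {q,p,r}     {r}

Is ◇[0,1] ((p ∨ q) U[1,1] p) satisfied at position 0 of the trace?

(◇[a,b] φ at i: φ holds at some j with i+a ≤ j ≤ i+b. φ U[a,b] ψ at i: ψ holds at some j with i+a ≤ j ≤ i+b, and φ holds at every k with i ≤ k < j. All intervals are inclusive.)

Holds

Check ((p ∨ q) U[1,1] p) at each j in [0,1]:
  j=0: holds
  j=1: holds
Found at j=0 → formula holds.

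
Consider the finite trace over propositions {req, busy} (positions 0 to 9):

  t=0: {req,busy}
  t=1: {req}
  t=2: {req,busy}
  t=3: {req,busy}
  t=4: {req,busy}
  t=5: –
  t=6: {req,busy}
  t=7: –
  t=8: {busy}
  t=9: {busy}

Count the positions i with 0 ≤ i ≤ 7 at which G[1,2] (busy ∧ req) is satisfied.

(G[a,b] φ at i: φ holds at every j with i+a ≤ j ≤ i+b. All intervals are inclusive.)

Evaluate at each i in [0,7]:
  i=0: ✗ (fails at j=1)
  i=1: ✓ (all of [2,3])
  i=2: ✓ (all of [3,4])
  i=3: ✗ (fails at j=5)
  i=4: ✗ (fails at j=5)
  i=5: ✗ (fails at j=7)
  i=6: ✗ (fails at j=7)
  i=7: ✗ (fails at j=8)
Positions where it holds: {1, 2} → 2.

2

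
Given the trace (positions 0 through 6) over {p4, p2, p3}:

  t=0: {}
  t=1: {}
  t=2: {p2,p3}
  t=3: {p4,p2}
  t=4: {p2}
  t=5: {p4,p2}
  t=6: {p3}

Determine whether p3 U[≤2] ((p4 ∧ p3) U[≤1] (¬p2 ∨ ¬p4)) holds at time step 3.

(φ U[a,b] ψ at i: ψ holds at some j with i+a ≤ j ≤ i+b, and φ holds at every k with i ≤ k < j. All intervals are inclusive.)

Need some j in [3,5] with ((p4 ∧ p3) U[≤1] (¬p2 ∨ ¬p4)), and p3 at every k in [3,j-1].
  j=3: ((p4 ∧ p3) U[≤1] (¬p2 ∨ ¬p4)) — fails.
  j=4: ((p4 ∧ p3) U[≤1] (¬p2 ∨ ¬p4)) holds, but p3 fails at k=3 → not this j.
  j=5: ((p4 ∧ p3) U[≤1] (¬p2 ∨ ¬p4)) — fails.
No j in the window works → until fails.

No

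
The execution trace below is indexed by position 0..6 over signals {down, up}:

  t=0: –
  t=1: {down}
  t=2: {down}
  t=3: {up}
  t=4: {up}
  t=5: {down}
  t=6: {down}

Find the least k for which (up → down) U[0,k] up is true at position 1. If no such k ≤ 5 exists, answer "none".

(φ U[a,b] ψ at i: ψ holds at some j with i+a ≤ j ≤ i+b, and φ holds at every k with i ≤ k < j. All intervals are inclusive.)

2

Need earliest j ≥ 1 with up, and (up → down) at every k in [1,j-1].
  j=1: rhs fails.
  j=2: rhs fails.
  j=3: rhs holds; lhs holds on [1,2]. k = 2.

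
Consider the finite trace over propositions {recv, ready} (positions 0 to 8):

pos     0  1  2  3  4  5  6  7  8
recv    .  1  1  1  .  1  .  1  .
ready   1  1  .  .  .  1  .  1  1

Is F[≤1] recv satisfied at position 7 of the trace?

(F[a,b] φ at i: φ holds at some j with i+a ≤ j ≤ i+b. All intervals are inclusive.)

Check recv at each j in [7,8]:
  j=7: true
  j=8: false
Found at j=7 → formula holds.

True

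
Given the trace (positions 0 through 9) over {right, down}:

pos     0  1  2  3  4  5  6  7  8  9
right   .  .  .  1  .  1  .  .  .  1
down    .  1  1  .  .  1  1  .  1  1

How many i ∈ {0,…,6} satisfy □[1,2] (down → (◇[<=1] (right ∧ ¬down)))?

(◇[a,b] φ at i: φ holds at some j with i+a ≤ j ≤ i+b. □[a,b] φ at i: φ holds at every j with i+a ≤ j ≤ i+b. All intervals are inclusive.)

2

Evaluate at each i in [0,6]:
  i=0: ✗ (fails at j=1)
  i=1: ✓ (all of [2,3])
  i=2: ✓ (all of [3,4])
  i=3: ✗ (fails at j=5)
  i=4: ✗ (fails at j=5)
  i=5: ✗ (fails at j=6)
  i=6: ✗ (fails at j=8)
Positions where it holds: {1, 2} → 2.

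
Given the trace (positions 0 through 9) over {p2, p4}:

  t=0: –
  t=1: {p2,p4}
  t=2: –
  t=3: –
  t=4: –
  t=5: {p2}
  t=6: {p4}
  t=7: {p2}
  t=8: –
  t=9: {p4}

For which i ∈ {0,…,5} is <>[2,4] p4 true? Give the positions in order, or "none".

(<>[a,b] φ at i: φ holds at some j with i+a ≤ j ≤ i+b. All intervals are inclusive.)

2, 3, 4, 5

Evaluate at each i in [0,5]:
  i=0: ✗ (none in [2,4])
  i=1: ✗ (none in [3,5])
  i=2: ✓ (witness j=6)
  i=3: ✓ (witness j=6)
  i=4: ✓ (witness j=6)
  i=5: ✓ (witness j=9)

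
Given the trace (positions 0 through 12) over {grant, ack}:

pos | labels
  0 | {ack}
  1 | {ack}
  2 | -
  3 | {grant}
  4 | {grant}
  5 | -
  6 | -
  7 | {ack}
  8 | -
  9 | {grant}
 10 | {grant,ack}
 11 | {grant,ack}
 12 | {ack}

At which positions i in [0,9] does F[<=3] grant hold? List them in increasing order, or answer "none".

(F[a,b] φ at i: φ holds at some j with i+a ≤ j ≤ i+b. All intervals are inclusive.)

0, 1, 2, 3, 4, 6, 7, 8, 9

Evaluate at each i in [0,9]:
  i=0: ✓ (witness j=3)
  i=1: ✓ (witness j=3)
  i=2: ✓ (witness j=3)
  i=3: ✓ (witness j=3)
  i=4: ✓ (witness j=4)
  i=5: ✗ (none in [5,8])
  i=6: ✓ (witness j=9)
  i=7: ✓ (witness j=9)
  i=8: ✓ (witness j=9)
  i=9: ✓ (witness j=9)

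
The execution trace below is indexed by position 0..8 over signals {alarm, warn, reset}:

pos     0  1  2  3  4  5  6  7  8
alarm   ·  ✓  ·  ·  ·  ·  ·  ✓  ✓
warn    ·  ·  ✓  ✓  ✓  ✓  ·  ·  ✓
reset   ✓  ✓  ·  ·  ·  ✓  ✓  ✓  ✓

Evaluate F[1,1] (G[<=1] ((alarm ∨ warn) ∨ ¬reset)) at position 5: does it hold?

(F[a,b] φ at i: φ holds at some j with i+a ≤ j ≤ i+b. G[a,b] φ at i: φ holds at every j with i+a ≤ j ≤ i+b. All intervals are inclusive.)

Does not hold

Check G[<=1] ((alarm ∨ warn) ∨ ¬reset) at each j in [6,6]:
  j=6: fails at 6
No position in the window satisfies it → formula fails.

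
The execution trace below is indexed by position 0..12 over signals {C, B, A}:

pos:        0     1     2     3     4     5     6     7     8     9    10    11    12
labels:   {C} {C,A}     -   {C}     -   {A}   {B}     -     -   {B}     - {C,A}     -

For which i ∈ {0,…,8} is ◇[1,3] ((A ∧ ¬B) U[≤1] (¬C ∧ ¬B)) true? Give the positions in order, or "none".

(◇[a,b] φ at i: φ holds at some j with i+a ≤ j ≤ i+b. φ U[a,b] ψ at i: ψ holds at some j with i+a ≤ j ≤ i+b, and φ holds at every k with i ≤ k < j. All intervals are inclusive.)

Evaluate at each i in [0,8]:
  i=0: ✓ (witness j=1)
  i=1: ✓ (witness j=2)
  i=2: ✓ (witness j=4)
  i=3: ✓ (witness j=4)
  i=4: ✓ (witness j=5)
  i=5: ✓ (witness j=7)
  i=6: ✓ (witness j=7)
  i=7: ✓ (witness j=8)
  i=8: ✓ (witness j=10)

0, 1, 2, 3, 4, 5, 6, 7, 8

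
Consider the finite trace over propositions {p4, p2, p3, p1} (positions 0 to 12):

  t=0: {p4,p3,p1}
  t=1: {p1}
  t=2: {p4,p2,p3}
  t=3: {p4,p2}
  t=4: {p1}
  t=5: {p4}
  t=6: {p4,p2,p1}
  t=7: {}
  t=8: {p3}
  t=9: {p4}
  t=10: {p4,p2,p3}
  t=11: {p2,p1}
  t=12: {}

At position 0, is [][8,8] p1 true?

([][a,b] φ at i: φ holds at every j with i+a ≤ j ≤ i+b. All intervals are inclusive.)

Check p1 at every j in [8,8]:
  j=8: false
Fails at j=8 → formula fails.

No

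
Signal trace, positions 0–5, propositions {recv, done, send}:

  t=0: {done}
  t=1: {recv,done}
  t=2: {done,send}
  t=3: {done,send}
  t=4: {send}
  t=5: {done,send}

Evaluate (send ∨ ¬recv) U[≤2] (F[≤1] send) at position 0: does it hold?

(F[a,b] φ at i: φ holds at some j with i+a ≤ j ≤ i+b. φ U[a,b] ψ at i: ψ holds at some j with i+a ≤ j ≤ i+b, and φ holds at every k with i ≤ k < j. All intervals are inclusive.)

True

Need some j in [0,2] with F[≤1] send, and (send ∨ ¬recv) at every k in [0,j-1].
  j=0: F[≤1] send — fails (none in [0,1]).
  j=1: F[≤1] send holds; (send ∨ ¬recv) holds at every k in [0,0] → satisfied.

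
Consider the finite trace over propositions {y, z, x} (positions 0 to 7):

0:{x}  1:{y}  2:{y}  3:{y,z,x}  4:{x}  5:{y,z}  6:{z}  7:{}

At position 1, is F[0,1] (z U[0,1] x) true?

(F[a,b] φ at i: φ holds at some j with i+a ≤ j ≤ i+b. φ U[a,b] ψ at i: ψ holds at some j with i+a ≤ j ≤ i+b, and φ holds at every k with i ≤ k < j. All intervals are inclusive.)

Does not hold

Check (z U[0,1] x) at each j in [1,2]:
  j=1: fails
  j=2: fails
No position in the window satisfies it → formula fails.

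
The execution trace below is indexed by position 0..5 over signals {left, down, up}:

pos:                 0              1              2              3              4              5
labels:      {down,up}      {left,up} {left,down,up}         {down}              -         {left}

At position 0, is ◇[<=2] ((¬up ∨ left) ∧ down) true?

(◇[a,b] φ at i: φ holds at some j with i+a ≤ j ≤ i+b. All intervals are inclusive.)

True

Check ((¬up ∨ left) ∧ down) at each j in [0,2]:
  j=0: false
  j=1: false
  j=2: true
Found at j=2 → formula holds.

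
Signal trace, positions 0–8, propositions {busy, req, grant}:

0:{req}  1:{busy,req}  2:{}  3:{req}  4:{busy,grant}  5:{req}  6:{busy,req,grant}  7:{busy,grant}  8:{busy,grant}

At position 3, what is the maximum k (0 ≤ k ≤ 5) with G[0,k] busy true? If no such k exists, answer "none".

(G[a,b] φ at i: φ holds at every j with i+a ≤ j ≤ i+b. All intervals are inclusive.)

none

busy must hold from j=3 onward; find where it first fails.
  j=3: fails → no k works.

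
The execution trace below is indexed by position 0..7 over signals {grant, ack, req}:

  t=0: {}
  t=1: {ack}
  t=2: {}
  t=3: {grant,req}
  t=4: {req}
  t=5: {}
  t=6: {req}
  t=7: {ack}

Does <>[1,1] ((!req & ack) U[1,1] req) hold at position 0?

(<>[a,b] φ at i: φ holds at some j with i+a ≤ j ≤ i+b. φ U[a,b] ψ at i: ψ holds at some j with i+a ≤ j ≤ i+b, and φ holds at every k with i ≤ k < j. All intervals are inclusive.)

Does not hold

Check ((!req & ack) U[1,1] req) at each j in [1,1]:
  j=1: fails
No position in the window satisfies it → formula fails.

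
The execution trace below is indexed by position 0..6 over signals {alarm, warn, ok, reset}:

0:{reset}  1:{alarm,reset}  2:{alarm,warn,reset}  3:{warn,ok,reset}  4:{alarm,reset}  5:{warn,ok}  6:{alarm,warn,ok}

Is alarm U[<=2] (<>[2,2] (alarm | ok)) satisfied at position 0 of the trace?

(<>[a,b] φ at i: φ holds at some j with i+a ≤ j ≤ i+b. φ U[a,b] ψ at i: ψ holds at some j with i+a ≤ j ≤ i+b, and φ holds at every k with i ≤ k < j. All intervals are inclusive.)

Holds

Need some j in [0,2] with <>[2,2] (alarm | ok), and alarm at every k in [0,j-1].
  j=0: <>[2,2] (alarm | ok) holds; no prefix to check → satisfied.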